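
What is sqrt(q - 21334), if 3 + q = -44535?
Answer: 4*I*sqrt(4117) ≈ 256.66*I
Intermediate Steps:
q = -44538 (q = -3 - 44535 = -44538)
sqrt(q - 21334) = sqrt(-44538 - 21334) = sqrt(-65872) = 4*I*sqrt(4117)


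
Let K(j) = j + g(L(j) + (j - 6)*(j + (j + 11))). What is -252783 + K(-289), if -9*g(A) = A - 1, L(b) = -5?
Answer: -814969/3 ≈ -2.7166e+5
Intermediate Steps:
g(A) = ⅑ - A/9 (g(A) = -(A - 1)/9 = -(-1 + A)/9 = ⅑ - A/9)
K(j) = ⅔ + j - (-6 + j)*(11 + 2*j)/9 (K(j) = j + (⅑ - (-5 + (j - 6)*(j + (j + 11)))/9) = j + (⅑ - (-5 + (-6 + j)*(j + (11 + j)))/9) = j + (⅑ - (-5 + (-6 + j)*(11 + 2*j))/9) = j + (⅑ + (5/9 - (-6 + j)*(11 + 2*j)/9)) = j + (⅔ - (-6 + j)*(11 + 2*j)/9) = ⅔ + j - (-6 + j)*(11 + 2*j)/9)
-252783 + K(-289) = -252783 + (8 - 2/9*(-289)² + (10/9)*(-289)) = -252783 + (8 - 2/9*83521 - 2890/9) = -252783 + (8 - 167042/9 - 2890/9) = -252783 - 56620/3 = -814969/3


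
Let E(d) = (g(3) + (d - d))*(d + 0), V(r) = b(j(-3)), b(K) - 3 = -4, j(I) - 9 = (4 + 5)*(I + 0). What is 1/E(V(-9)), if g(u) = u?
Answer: -⅓ ≈ -0.33333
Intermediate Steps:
j(I) = 9 + 9*I (j(I) = 9 + (4 + 5)*(I + 0) = 9 + 9*I)
b(K) = -1 (b(K) = 3 - 4 = -1)
V(r) = -1
E(d) = 3*d (E(d) = (3 + (d - d))*(d + 0) = (3 + 0)*d = 3*d)
1/E(V(-9)) = 1/(3*(-1)) = 1/(-3) = -⅓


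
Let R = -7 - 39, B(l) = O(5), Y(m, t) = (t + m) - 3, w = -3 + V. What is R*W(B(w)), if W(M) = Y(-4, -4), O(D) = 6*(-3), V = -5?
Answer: 506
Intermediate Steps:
w = -8 (w = -3 - 5 = -8)
O(D) = -18
Y(m, t) = -3 + m + t (Y(m, t) = (m + t) - 3 = -3 + m + t)
B(l) = -18
W(M) = -11 (W(M) = -3 - 4 - 4 = -11)
R = -46
R*W(B(w)) = -46*(-11) = 506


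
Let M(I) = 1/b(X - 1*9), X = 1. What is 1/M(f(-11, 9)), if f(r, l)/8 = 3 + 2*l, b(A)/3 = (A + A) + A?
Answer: -72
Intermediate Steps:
b(A) = 9*A (b(A) = 3*((A + A) + A) = 3*(2*A + A) = 3*(3*A) = 9*A)
f(r, l) = 24 + 16*l (f(r, l) = 8*(3 + 2*l) = 24 + 16*l)
M(I) = -1/72 (M(I) = 1/(9*(1 - 1*9)) = 1/(9*(1 - 9)) = 1/(9*(-8)) = 1/(-72) = -1/72)
1/M(f(-11, 9)) = 1/(-1/72) = -72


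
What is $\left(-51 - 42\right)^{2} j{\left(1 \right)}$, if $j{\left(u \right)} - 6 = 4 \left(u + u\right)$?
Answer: $121086$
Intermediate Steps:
$j{\left(u \right)} = 6 + 8 u$ ($j{\left(u \right)} = 6 + 4 \left(u + u\right) = 6 + 4 \cdot 2 u = 6 + 8 u$)
$\left(-51 - 42\right)^{2} j{\left(1 \right)} = \left(-51 - 42\right)^{2} \left(6 + 8 \cdot 1\right) = \left(-93\right)^{2} \left(6 + 8\right) = 8649 \cdot 14 = 121086$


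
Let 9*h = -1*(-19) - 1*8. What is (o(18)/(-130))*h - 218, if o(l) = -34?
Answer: -127343/585 ≈ -217.68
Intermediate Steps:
h = 11/9 (h = (-1*(-19) - 1*8)/9 = (19 - 8)/9 = (⅑)*11 = 11/9 ≈ 1.2222)
(o(18)/(-130))*h - 218 = -34/(-130)*(11/9) - 218 = -34*(-1/130)*(11/9) - 218 = (17/65)*(11/9) - 218 = 187/585 - 218 = -127343/585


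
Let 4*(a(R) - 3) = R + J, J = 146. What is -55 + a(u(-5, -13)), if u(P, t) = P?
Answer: -67/4 ≈ -16.750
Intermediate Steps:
a(R) = 79/2 + R/4 (a(R) = 3 + (R + 146)/4 = 3 + (146 + R)/4 = 3 + (73/2 + R/4) = 79/2 + R/4)
-55 + a(u(-5, -13)) = -55 + (79/2 + (¼)*(-5)) = -55 + (79/2 - 5/4) = -55 + 153/4 = -67/4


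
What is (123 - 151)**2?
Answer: 784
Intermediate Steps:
(123 - 151)**2 = (-28)**2 = 784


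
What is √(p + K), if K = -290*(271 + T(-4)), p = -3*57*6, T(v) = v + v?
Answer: 4*I*√4831 ≈ 278.02*I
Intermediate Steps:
T(v) = 2*v
p = -1026 (p = -171*6 = -1026)
K = -76270 (K = -290*(271 + 2*(-4)) = -290*(271 - 8) = -290*263 = -76270)
√(p + K) = √(-1026 - 76270) = √(-77296) = 4*I*√4831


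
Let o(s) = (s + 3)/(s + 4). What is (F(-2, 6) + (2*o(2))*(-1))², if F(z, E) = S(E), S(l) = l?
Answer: 169/9 ≈ 18.778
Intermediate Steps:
o(s) = (3 + s)/(4 + s)
F(z, E) = E
(F(-2, 6) + (2*o(2))*(-1))² = (6 + (2*((3 + 2)/(4 + 2)))*(-1))² = (6 + (2*(5/6))*(-1))² = (6 + (2*((⅙)*5))*(-1))² = (6 + (2*(⅚))*(-1))² = (6 + (5/3)*(-1))² = (6 - 5/3)² = (13/3)² = 169/9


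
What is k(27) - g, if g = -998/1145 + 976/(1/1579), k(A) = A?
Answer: -1764532167/1145 ≈ -1.5411e+6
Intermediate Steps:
g = 1764563082/1145 (g = -998*1/1145 + 976/(1/1579) = -998/1145 + 976*1579 = -998/1145 + 1541104 = 1764563082/1145 ≈ 1.5411e+6)
k(27) - g = 27 - 1*1764563082/1145 = 27 - 1764563082/1145 = -1764532167/1145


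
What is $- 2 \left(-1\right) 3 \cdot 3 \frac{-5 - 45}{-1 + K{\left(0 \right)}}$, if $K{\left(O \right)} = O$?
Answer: $900$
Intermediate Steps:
$- 2 \left(-1\right) 3 \cdot 3 \frac{-5 - 45}{-1 + K{\left(0 \right)}} = - 2 \left(-1\right) 3 \cdot 3 \frac{-5 - 45}{-1 + 0} = - 2 \left(\left(-3\right) 3\right) \left(- \frac{50}{-1}\right) = \left(-2\right) \left(-9\right) \left(\left(-50\right) \left(-1\right)\right) = 18 \cdot 50 = 900$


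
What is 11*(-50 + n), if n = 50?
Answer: 0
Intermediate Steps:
11*(-50 + n) = 11*(-50 + 50) = 11*0 = 0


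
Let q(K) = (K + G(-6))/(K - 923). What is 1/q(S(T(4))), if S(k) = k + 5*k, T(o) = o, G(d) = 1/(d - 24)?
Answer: -26970/719 ≈ -37.510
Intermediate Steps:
G(d) = 1/(-24 + d)
S(k) = 6*k
q(K) = (-1/30 + K)/(-923 + K) (q(K) = (K + 1/(-24 - 6))/(K - 923) = (K + 1/(-30))/(-923 + K) = (K - 1/30)/(-923 + K) = (-1/30 + K)/(-923 + K))
1/q(S(T(4))) = 1/((-1/30 + 6*4)/(-923 + 6*4)) = 1/((-1/30 + 24)/(-923 + 24)) = 1/((719/30)/(-899)) = 1/(-1/899*719/30) = 1/(-719/26970) = -26970/719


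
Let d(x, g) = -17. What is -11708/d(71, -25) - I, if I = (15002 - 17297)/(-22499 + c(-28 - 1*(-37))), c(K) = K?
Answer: 52654781/76466 ≈ 688.60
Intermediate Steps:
I = 459/4498 (I = (15002 - 17297)/(-22499 + (-28 - 1*(-37))) = -2295/(-22499 + (-28 + 37)) = -2295/(-22499 + 9) = -2295/(-22490) = -2295*(-1/22490) = 459/4498 ≈ 0.10205)
-11708/d(71, -25) - I = -11708/(-17) - 1*459/4498 = -11708*(-1/17) - 459/4498 = 11708/17 - 459/4498 = 52654781/76466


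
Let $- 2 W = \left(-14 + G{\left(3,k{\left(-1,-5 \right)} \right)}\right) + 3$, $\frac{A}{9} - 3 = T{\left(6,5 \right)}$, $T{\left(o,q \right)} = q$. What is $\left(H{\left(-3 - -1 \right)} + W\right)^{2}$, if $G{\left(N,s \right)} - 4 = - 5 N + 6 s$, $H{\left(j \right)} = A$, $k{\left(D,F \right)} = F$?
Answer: $9604$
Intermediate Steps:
$A = 72$ ($A = 27 + 9 \cdot 5 = 27 + 45 = 72$)
$H{\left(j \right)} = 72$
$G{\left(N,s \right)} = 4 - 5 N + 6 s$ ($G{\left(N,s \right)} = 4 - \left(- 6 s + 5 N\right) = 4 - 5 N + 6 s$)
$W = 26$ ($W = - \frac{\left(-14 + \left(4 - 15 + 6 \left(-5\right)\right)\right) + 3}{2} = - \frac{\left(-14 - 41\right) + 3}{2} = - \frac{-55 + 3}{2} = \left(- \frac{1}{2}\right) \left(-52\right) = 26$)
$\left(H{\left(-3 - -1 \right)} + W\right)^{2} = \left(72 + 26\right)^{2} = 98^{2} = 9604$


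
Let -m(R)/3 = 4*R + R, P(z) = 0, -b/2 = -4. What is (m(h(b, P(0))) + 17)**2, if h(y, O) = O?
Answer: 289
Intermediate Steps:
b = 8 (b = -2*(-4) = 8)
m(R) = -15*R (m(R) = -3*(4*R + R) = -15*R)
(m(h(b, P(0))) + 17)**2 = (-15*0 + 17)**2 = (0 + 17)**2 = 17**2 = 289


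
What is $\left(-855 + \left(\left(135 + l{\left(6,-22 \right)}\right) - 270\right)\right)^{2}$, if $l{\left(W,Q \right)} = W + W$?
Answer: $956484$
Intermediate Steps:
$l{\left(W,Q \right)} = 2 W$
$\left(-855 + \left(\left(135 + l{\left(6,-22 \right)}\right) - 270\right)\right)^{2} = \left(-855 + \left(\left(135 + 2 \cdot 6\right) - 270\right)\right)^{2} = \left(-855 + \left(\left(135 + 12\right) - 270\right)\right)^{2} = \left(-855 + \left(147 - 270\right)\right)^{2} = \left(-855 - 123\right)^{2} = \left(-978\right)^{2} = 956484$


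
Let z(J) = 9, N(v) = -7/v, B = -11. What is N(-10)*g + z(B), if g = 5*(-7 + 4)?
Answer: -3/2 ≈ -1.5000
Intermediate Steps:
g = -15 (g = 5*(-3) = -15)
N(-10)*g + z(B) = -7/(-10)*(-15) + 9 = -7*(-⅒)*(-15) + 9 = (7/10)*(-15) + 9 = -21/2 + 9 = -3/2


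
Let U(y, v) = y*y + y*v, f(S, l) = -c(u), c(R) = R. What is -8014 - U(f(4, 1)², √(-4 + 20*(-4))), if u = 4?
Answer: -8270 - 32*I*√21 ≈ -8270.0 - 146.64*I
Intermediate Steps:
f(S, l) = -4 (f(S, l) = -1*4 = -4)
U(y, v) = y² + v*y
-8014 - U(f(4, 1)², √(-4 + 20*(-4))) = -8014 - (-4)²*(√(-4 + 20*(-4)) + (-4)²) = -8014 - 16*(√(-4 - 80) + 16) = -8014 - 16*(√(-84) + 16) = -8014 - 16*(2*I*√21 + 16) = -8014 - 16*(16 + 2*I*√21) = -8014 - (256 + 32*I*√21) = -8014 + (-256 - 32*I*√21) = -8270 - 32*I*√21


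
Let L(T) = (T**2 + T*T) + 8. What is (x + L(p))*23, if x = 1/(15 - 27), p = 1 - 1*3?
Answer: 4393/12 ≈ 366.08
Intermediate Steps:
p = -2 (p = 1 - 3 = -2)
x = -1/12 (x = 1/(-12) = -1/12 ≈ -0.083333)
L(T) = 8 + 2*T**2 (L(T) = (T**2 + T**2) + 8 = 2*T**2 + 8 = 8 + 2*T**2)
(x + L(p))*23 = (-1/12 + (8 + 2*(-2)**2))*23 = (-1/12 + (8 + 2*4))*23 = (-1/12 + (8 + 8))*23 = (-1/12 + 16)*23 = (191/12)*23 = 4393/12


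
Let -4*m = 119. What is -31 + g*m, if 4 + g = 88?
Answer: -2530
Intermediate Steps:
g = 84 (g = -4 + 88 = 84)
m = -119/4 (m = -¼*119 = -119/4 ≈ -29.750)
-31 + g*m = -31 + 84*(-119/4) = -31 - 2499 = -2530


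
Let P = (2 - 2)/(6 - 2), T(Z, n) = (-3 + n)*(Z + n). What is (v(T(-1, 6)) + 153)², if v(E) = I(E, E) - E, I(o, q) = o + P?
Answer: 23409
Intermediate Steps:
P = 0 (P = 0/4 = 0*(¼) = 0)
I(o, q) = o (I(o, q) = o + 0 = o)
v(E) = 0 (v(E) = E - E = 0)
(v(T(-1, 6)) + 153)² = (0 + 153)² = 153² = 23409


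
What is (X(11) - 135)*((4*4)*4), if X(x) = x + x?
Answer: -7232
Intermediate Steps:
X(x) = 2*x
(X(11) - 135)*((4*4)*4) = (2*11 - 135)*((4*4)*4) = (22 - 135)*(16*4) = -113*64 = -7232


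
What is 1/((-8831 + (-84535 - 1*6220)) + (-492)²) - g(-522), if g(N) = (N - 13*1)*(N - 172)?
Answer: -52900656619/142478 ≈ -3.7129e+5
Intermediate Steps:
g(N) = (-172 + N)*(-13 + N) (g(N) = (N - 13)*(-172 + N) = (-13 + N)*(-172 + N) = (-172 + N)*(-13 + N))
1/((-8831 + (-84535 - 1*6220)) + (-492)²) - g(-522) = 1/((-8831 + (-84535 - 1*6220)) + (-492)²) - (2236 + (-522)² - 185*(-522)) = 1/((-8831 + (-84535 - 6220)) + 242064) - (2236 + 272484 + 96570) = 1/((-8831 - 90755) + 242064) - 1*371290 = 1/(-99586 + 242064) - 371290 = 1/142478 - 371290 = -52900656619/142478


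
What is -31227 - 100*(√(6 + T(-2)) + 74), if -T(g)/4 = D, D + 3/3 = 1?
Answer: -38627 - 100*√6 ≈ -38872.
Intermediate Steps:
D = 0 (D = -1 + 1 = 0)
T(g) = 0 (T(g) = -4*0 = 0)
-31227 - 100*(√(6 + T(-2)) + 74) = -31227 - 100*(√(6 + 0) + 74) = -31227 - 100*(√6 + 74) = -31227 - 100*(74 + √6) = -31227 + (-7400 - 100*√6) = -38627 - 100*√6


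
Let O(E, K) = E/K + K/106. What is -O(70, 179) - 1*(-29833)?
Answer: 566011881/18974 ≈ 29831.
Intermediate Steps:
O(E, K) = K/106 + E/K (O(E, K) = E/K + K*(1/106) = E/K + K/106 = K/106 + E/K)
-O(70, 179) - 1*(-29833) = -((1/106)*179 + 70/179) - 1*(-29833) = -(179/106 + 70*(1/179)) + 29833 = -(179/106 + 70/179) + 29833 = -1*39461/18974 + 29833 = -39461/18974 + 29833 = 566011881/18974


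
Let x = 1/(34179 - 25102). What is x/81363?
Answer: 1/738531951 ≈ 1.3540e-9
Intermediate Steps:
x = 1/9077 ≈ 0.00011017
x/81363 = (1/9077)/81363 = (1/9077)*(1/81363) = 1/738531951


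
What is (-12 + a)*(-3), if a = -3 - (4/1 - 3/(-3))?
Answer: 60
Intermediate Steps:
a = -8 (a = -3 - (4*1 - 3*(-⅓)) = -3 - (4 + 1) = -3 - 1*5 = -3 - 5 = -8)
(-12 + a)*(-3) = (-12 - 8)*(-3) = -20*(-3) = 60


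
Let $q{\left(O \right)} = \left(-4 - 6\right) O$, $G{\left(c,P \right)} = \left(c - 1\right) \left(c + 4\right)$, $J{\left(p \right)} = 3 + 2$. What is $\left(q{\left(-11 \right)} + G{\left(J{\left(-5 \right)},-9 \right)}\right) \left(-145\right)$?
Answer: $-21170$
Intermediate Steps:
$J{\left(p \right)} = 5$
$G{\left(c,P \right)} = \left(-1 + c\right) \left(4 + c\right)$
$q{\left(O \right)} = - 10 O$ ($q{\left(O \right)} = \left(-4 - 6\right) O = - 10 O$)
$\left(q{\left(-11 \right)} + G{\left(J{\left(-5 \right)},-9 \right)}\right) \left(-145\right) = \left(\left(-10\right) \left(-11\right) + \left(-4 + 5^{2} + 3 \cdot 5\right)\right) \left(-145\right) = \left(110 + \left(-4 + 25 + 15\right)\right) \left(-145\right) = \left(110 + 36\right) \left(-145\right) = 146 \left(-145\right) = -21170$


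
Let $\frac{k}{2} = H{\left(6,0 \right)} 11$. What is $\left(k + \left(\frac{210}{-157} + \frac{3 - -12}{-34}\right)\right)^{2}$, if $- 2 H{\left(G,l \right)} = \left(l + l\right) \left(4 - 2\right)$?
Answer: $\frac{90155025}{28494244} \approx 3.164$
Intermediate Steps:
$H{\left(G,l \right)} = - 2 l$ ($H{\left(G,l \right)} = - \frac{\left(l + l\right) \left(4 - 2\right)}{2} = - \frac{2 l 2}{2} = - \frac{4 l}{2} = - 2 l$)
$k = 0$ ($k = 2 \left(-2\right) 0 \cdot 11 = 2 \cdot 0 \cdot 11 = 2 \cdot 0 = 0$)
$\left(k + \left(\frac{210}{-157} + \frac{3 - -12}{-34}\right)\right)^{2} = \left(0 + \left(\frac{210}{-157} + \frac{3 - -12}{-34}\right)\right)^{2} = \left(0 + \left(210 \left(- \frac{1}{157}\right) + \left(3 + 12\right) \left(- \frac{1}{34}\right)\right)\right)^{2} = \left(0 + \left(- \frac{210}{157} + 15 \left(- \frac{1}{34}\right)\right)\right)^{2} = \left(0 - \frac{9495}{5338}\right)^{2} = \left(- \frac{9495}{5338}\right)^{2} = \frac{90155025}{28494244}$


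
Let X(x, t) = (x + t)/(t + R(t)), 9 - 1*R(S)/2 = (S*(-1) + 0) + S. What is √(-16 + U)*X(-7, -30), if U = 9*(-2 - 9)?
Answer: 37*I*√115/12 ≈ 33.065*I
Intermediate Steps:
U = -99 (U = 9*(-11) = -99)
R(S) = 18 (R(S) = 18 - 2*((S*(-1) + 0) + S) = 18 - 2*((-S + 0) + S) = 18 - 2*(-S + S) = 18 - 2*0 = 18 + 0 = 18)
X(x, t) = (t + x)/(18 + t) (X(x, t) = (x + t)/(t + 18) = (t + x)/(18 + t))
√(-16 + U)*X(-7, -30) = √(-16 - 99)*((-30 - 7)/(18 - 30)) = √(-115)*(-37/(-12)) = (I*√115)*(-1/12*(-37)) = (I*√115)*(37/12) = 37*I*√115/12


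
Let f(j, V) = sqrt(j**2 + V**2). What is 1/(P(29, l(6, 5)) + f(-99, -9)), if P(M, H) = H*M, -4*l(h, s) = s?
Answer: 580/137087 + 144*sqrt(122)/137087 ≈ 0.015833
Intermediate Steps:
l(h, s) = -s/4
f(j, V) = sqrt(V**2 + j**2)
1/(P(29, l(6, 5)) + f(-99, -9)) = 1/(-1/4*5*29 + sqrt((-9)**2 + (-99)**2)) = 1/(-5/4*29 + sqrt(81 + 9801)) = 1/(-145/4 + sqrt(9882)) = 1/(-145/4 + 9*sqrt(122))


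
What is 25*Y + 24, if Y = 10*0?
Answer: 24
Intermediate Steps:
Y = 0
25*Y + 24 = 25*0 + 24 = 0 + 24 = 24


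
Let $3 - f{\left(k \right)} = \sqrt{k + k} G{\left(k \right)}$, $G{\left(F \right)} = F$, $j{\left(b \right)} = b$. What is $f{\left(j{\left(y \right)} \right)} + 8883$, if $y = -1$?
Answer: $8886 + i \sqrt{2} \approx 8886.0 + 1.4142 i$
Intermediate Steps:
$f{\left(k \right)} = 3 - \sqrt{2} k^{\frac{3}{2}}$ ($f{\left(k \right)} = 3 - \sqrt{k + k} k = 3 - \sqrt{2 k} k = 3 - \sqrt{2} \sqrt{k} k = 3 - \sqrt{2} k^{\frac{3}{2}}$)
$f{\left(j{\left(y \right)} \right)} + 8883 = \left(3 - \sqrt{2} \left(-1\right)^{\frac{3}{2}}\right) + 8883 = \left(3 - \sqrt{2} \left(- i\right)\right) + 8883 = \left(3 + i \sqrt{2}\right) + 8883 = 8886 + i \sqrt{2}$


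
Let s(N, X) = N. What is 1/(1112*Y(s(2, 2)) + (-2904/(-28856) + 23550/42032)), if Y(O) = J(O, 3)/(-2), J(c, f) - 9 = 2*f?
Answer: -75804712/632161196847 ≈ -0.00011991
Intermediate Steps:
J(c, f) = 9 + 2*f
Y(O) = -15/2 (Y(O) = (9 + 2*3)/(-2) = (9 + 6)*(-½) = 15*(-½) = -15/2)
1/(1112*Y(s(2, 2)) + (-2904/(-28856) + 23550/42032)) = 1/(1112*(-15/2) + (-2904/(-28856) + 23550/42032)) = 1/(-8340 + (-2904*(-1/28856) + 23550*(1/42032))) = 1/(-8340 + (363/3607 + 11775/21016)) = 1/(-8340 + 50101233/75804712) = 1/(-632161196847/75804712) = -75804712/632161196847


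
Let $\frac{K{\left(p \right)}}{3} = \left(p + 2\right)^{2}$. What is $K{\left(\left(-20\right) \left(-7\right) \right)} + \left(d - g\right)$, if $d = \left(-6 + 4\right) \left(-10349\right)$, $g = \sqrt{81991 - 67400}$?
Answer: $81190 - \sqrt{14591} \approx 81069.0$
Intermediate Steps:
$K{\left(p \right)} = 3 \left(2 + p\right)^{2}$ ($K{\left(p \right)} = 3 \left(p + 2\right)^{2} = 3 \left(2 + p\right)^{2}$)
$g = \sqrt{14591} \approx 120.79$
$d = 20698$ ($d = \left(-2\right) \left(-10349\right) = 20698$)
$K{\left(\left(-20\right) \left(-7\right) \right)} + \left(d - g\right) = 3 \left(2 - -140\right)^{2} + \left(20698 - \sqrt{14591}\right) = 3 \left(2 + 140\right)^{2} + \left(20698 - \sqrt{14591}\right) = 3 \cdot 142^{2} + \left(20698 - \sqrt{14591}\right) = 3 \cdot 20164 + \left(20698 - \sqrt{14591}\right) = 60492 + \left(20698 - \sqrt{14591}\right) = 81190 - \sqrt{14591}$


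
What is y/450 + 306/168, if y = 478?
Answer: 18167/6300 ≈ 2.8837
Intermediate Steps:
y/450 + 306/168 = 478/450 + 306/168 = 478*(1/450) + 306*(1/168) = 239/225 + 51/28 = 18167/6300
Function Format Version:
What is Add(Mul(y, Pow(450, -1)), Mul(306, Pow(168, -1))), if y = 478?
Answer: Rational(18167, 6300) ≈ 2.8837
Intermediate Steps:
Add(Mul(y, Pow(450, -1)), Mul(306, Pow(168, -1))) = Add(Mul(478, Pow(450, -1)), Mul(306, Pow(168, -1))) = Add(Mul(478, Rational(1, 450)), Mul(306, Rational(1, 168))) = Add(Rational(239, 225), Rational(51, 28)) = Rational(18167, 6300)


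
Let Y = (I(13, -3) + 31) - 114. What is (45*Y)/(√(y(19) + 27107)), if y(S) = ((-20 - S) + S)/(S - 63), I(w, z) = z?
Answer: -645*√3280002/49697 ≈ -23.505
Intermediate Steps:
Y = -86 (Y = (-3 + 31) - 114 = 28 - 114 = -86)
y(S) = -20/(-63 + S)
(45*Y)/(√(y(19) + 27107)) = (45*(-86))/(√(-20/(-63 + 19) + 27107)) = -3870/√(-20/(-44) + 27107) = -3870/√(-20*(-1/44) + 27107) = -3870/√(5/11 + 27107) = -3870*√3280002/298182 = -645*√3280002/49697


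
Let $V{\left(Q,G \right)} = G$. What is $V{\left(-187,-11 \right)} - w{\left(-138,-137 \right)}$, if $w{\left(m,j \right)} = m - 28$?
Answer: $155$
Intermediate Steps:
$w{\left(m,j \right)} = -28 + m$ ($w{\left(m,j \right)} = m - 28 = -28 + m$)
$V{\left(-187,-11 \right)} - w{\left(-138,-137 \right)} = -11 - \left(-28 - 138\right) = -11 - -166 = -11 + 166 = 155$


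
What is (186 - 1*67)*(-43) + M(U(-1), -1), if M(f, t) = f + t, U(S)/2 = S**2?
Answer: -5116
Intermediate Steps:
U(S) = 2*S**2
(186 - 1*67)*(-43) + M(U(-1), -1) = (186 - 1*67)*(-43) + (2*(-1)**2 - 1) = (186 - 67)*(-43) + (2*1 - 1) = 119*(-43) + (2 - 1) = -5117 + 1 = -5116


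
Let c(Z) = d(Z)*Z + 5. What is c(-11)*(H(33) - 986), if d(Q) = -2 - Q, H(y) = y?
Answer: 89582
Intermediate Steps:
c(Z) = 5 + Z*(-2 - Z) (c(Z) = (-2 - Z)*Z + 5 = Z*(-2 - Z) + 5 = 5 + Z*(-2 - Z))
c(-11)*(H(33) - 986) = (5 - 1*(-11)*(2 - 11))*(33 - 986) = (5 - 1*(-11)*(-9))*(-953) = (5 - 99)*(-953) = -94*(-953) = 89582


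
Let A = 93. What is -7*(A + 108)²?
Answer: -282807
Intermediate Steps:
-7*(A + 108)² = -7*(93 + 108)² = -7*201² = -7*40401 = -282807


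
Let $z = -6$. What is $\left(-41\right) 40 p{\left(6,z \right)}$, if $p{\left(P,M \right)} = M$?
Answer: $9840$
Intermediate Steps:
$\left(-41\right) 40 p{\left(6,z \right)} = \left(-41\right) 40 \left(-6\right) = \left(-1640\right) \left(-6\right) = 9840$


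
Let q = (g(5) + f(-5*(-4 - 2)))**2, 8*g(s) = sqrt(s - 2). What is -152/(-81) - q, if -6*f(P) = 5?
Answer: 5885/5184 + 5*sqrt(3)/24 ≈ 1.4961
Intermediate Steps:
f(P) = -5/6 (f(P) = -1/6*5 = -5/6)
g(s) = sqrt(-2 + s)/8 (g(s) = sqrt(s - 2)/8 = sqrt(-2 + s)/8)
q = (-5/6 + sqrt(3)/8)**2 (q = (sqrt(-2 + 5)/8 - 5/6)**2 = (sqrt(3)/8 - 5/6)**2 = (-5/6 + sqrt(3)/8)**2 ≈ 0.38048)
-152/(-81) - q = -152/(-81) - (427/576 - 5*sqrt(3)/24) = -152*(-1/81) + (-427/576 + 5*sqrt(3)/24) = 152/81 + (-427/576 + 5*sqrt(3)/24) = 5885/5184 + 5*sqrt(3)/24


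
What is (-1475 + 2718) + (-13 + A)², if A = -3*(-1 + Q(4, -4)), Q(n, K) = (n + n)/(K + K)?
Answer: 1292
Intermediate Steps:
Q(n, K) = n/K (Q(n, K) = (2*n)/((2*K)) = (2*n)*(1/(2*K)) = n/K)
A = 6 (A = -3*(-1 + 4/(-4)) = -3*(-1 + 4*(-¼)) = -3*(-1 - 1) = -3*(-2) = 6)
(-1475 + 2718) + (-13 + A)² = (-1475 + 2718) + (-13 + 6)² = 1243 + (-7)² = 1243 + 49 = 1292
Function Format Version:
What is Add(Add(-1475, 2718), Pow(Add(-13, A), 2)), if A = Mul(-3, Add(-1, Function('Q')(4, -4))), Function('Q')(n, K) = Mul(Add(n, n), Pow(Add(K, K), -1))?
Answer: 1292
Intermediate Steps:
Function('Q')(n, K) = Mul(n, Pow(K, -1)) (Function('Q')(n, K) = Mul(Mul(2, n), Pow(Mul(2, K), -1)) = Mul(Mul(2, n), Mul(Rational(1, 2), Pow(K, -1))) = Mul(n, Pow(K, -1)))
A = 6 (A = Mul(-3, Add(-1, Mul(4, Pow(-4, -1)))) = Mul(-3, Add(-1, Mul(4, Rational(-1, 4)))) = Mul(-3, Add(-1, -1)) = Mul(-3, -2) = 6)
Add(Add(-1475, 2718), Pow(Add(-13, A), 2)) = Add(Add(-1475, 2718), Pow(Add(-13, 6), 2)) = Add(1243, Pow(-7, 2)) = Add(1243, 49) = 1292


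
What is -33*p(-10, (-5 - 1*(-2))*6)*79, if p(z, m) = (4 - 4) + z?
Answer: 26070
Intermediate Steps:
p(z, m) = z (p(z, m) = 0 + z = z)
-33*p(-10, (-5 - 1*(-2))*6)*79 = -33*(-10)*79 = 330*79 = 26070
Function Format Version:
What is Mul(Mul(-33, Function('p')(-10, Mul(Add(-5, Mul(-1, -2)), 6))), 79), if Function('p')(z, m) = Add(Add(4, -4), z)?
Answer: 26070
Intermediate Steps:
Function('p')(z, m) = z (Function('p')(z, m) = Add(0, z) = z)
Mul(Mul(-33, Function('p')(-10, Mul(Add(-5, Mul(-1, -2)), 6))), 79) = Mul(Mul(-33, -10), 79) = Mul(330, 79) = 26070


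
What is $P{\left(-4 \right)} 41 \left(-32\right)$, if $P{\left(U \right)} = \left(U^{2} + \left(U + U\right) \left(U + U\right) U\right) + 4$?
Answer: $309632$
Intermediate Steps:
$P{\left(U \right)} = 4 + U^{2} + 4 U^{3}$ ($P{\left(U \right)} = \left(U^{2} + 2 U 2 U U\right) + 4 = \left(U^{2} + 4 U^{2} U\right) + 4 = \left(U^{2} + 4 U^{3}\right) + 4 = 4 + U^{2} + 4 U^{3}$)
$P{\left(-4 \right)} 41 \left(-32\right) = \left(4 + \left(-4\right)^{2} + 4 \left(-4\right)^{3}\right) 41 \left(-32\right) = \left(4 + 16 + 4 \left(-64\right)\right) 41 \left(-32\right) = \left(4 + 16 - 256\right) 41 \left(-32\right) = \left(-236\right) 41 \left(-32\right) = \left(-9676\right) \left(-32\right) = 309632$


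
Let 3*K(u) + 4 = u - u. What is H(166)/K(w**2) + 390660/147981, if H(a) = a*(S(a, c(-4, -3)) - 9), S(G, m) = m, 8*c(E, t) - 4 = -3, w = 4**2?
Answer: 874135553/789232 ≈ 1107.6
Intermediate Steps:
w = 16
c(E, t) = 1/8 (c(E, t) = 1/2 + (1/8)*(-3) = 1/2 - 3/8 = 1/8)
H(a) = -71*a/8 (H(a) = a*(1/8 - 9) = a*(-71/8) = -71*a/8)
K(u) = -4/3 (K(u) = -4/3 + (u - u)/3 = -4/3 + (1/3)*0 = -4/3 + 0 = -4/3)
H(166)/K(w**2) + 390660/147981 = (-71/8*166)/(-4/3) + 390660/147981 = -5893/4*(-3/4) + 390660*(1/147981) = 17679/16 + 130220/49327 = 874135553/789232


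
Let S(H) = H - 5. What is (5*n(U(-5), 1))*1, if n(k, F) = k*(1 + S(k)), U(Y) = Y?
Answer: 225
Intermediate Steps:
S(H) = -5 + H
n(k, F) = k*(-4 + k) (n(k, F) = k*(1 + (-5 + k)) = k*(-4 + k))
(5*n(U(-5), 1))*1 = (5*(-5*(-4 - 5)))*1 = (5*(-5*(-9)))*1 = (5*45)*1 = 225*1 = 225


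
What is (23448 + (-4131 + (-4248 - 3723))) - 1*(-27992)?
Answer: 39338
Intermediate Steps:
(23448 + (-4131 + (-4248 - 3723))) - 1*(-27992) = (23448 + (-4131 - 7971)) + 27992 = (23448 - 12102) + 27992 = 11346 + 27992 = 39338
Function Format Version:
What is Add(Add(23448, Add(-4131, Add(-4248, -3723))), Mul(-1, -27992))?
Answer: 39338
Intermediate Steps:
Add(Add(23448, Add(-4131, Add(-4248, -3723))), Mul(-1, -27992)) = Add(Add(23448, Add(-4131, -7971)), 27992) = Add(Add(23448, -12102), 27992) = Add(11346, 27992) = 39338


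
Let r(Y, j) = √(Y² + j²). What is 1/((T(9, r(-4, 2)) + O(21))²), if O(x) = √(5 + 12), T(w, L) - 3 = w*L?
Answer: (3 + √17 + 18*√5)⁻² ≈ 0.00044561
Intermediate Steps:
T(w, L) = 3 + L*w (T(w, L) = 3 + w*L = 3 + L*w)
O(x) = √17
1/((T(9, r(-4, 2)) + O(21))²) = 1/(((3 + √((-4)² + 2²)*9) + √17)²) = 1/(((3 + √(16 + 4)*9) + √17)²) = 1/(((3 + √20*9) + √17)²) = 1/(((3 + (2*√5)*9) + √17)²) = 1/(((3 + 18*√5) + √17)²) = 1/((3 + √17 + 18*√5)²) = (3 + √17 + 18*√5)⁻²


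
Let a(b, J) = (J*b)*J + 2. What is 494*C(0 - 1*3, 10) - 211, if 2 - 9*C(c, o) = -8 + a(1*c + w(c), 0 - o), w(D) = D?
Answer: 298453/9 ≈ 33161.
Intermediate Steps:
a(b, J) = 2 + b*J² (a(b, J) = b*J² + 2 = 2 + b*J²)
C(c, o) = 8/9 - 2*c*o²/9 (C(c, o) = 2/9 - (-8 + (2 + (1*c + c)*(0 - o)²))/9 = 2/9 - (-8 + (2 + (c + c)*(-o)²))/9 = 2/9 - (-8 + (2 + (2*c)*o²))/9 = 2/9 - (-8 + (2 + 2*c*o²))/9 = 2/9 - (-6 + 2*c*o²)/9 = 2/9 + (⅔ - 2*c*o²/9) = 8/9 - 2*c*o²/9)
494*C(0 - 1*3, 10) - 211 = 494*(8/9 - 2/9*(0 - 1*3)*10²) - 211 = 494*(8/9 - 2/9*(0 - 3)*100) - 211 = 494*(8/9 - 2/9*(-3)*100) - 211 = 494*(8/9 + 200/3) - 211 = 494*(608/9) - 211 = 300352/9 - 211 = 298453/9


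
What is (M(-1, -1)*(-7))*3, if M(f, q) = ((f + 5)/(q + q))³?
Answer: 168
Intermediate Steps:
M(f, q) = (5 + f)³/(8*q³) (M(f, q) = ((5 + f)/((2*q)))³ = ((5 + f)*(1/(2*q)))³ = ((5 + f)/(2*q))³ = (5 + f)³/(8*q³))
(M(-1, -1)*(-7))*3 = (((⅛)*(5 - 1)³/(-1)³)*(-7))*3 = (((⅛)*(-1)*4³)*(-7))*3 = (((⅛)*(-1)*64)*(-7))*3 = -8*(-7)*3 = 56*3 = 168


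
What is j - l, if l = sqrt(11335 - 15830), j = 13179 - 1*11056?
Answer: 2123 - I*sqrt(4495) ≈ 2123.0 - 67.045*I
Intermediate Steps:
j = 2123 (j = 13179 - 11056 = 2123)
l = I*sqrt(4495) (l = sqrt(-4495) = I*sqrt(4495) ≈ 67.045*I)
j - l = 2123 - I*sqrt(4495)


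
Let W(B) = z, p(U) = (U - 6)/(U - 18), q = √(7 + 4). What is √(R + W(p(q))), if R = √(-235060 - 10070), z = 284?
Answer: √(284 + I*√245130) ≈ 20.673 + 11.974*I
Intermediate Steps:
q = √11 ≈ 3.3166
p(U) = (-6 + U)/(-18 + U)
W(B) = 284
R = I*√245130 (R = √(-245130) = I*√245130 ≈ 495.11*I)
√(R + W(p(q))) = √(I*√245130 + 284) = √(284 + I*√245130)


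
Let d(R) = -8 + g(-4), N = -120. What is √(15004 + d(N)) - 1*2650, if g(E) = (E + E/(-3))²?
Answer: -2650 + 2*√33757/3 ≈ -2527.5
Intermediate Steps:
g(E) = 4*E²/9 (g(E) = (E + E*(-⅓))² = (E - E/3)² = (2*E/3)² = 4*E²/9)
d(R) = -8/9 (d(R) = -8 + (4/9)*(-4)² = -8 + (4/9)*16 = -8 + 64/9 = -8/9)
√(15004 + d(N)) - 1*2650 = √(15004 - 8/9) - 1*2650 = √(135028/9) - 2650 = 2*√33757/3 - 2650 = -2650 + 2*√33757/3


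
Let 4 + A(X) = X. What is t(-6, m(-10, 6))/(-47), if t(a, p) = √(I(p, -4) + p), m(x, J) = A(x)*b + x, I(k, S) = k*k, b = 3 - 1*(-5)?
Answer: -11*√122/47 ≈ -2.5851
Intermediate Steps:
A(X) = -4 + X
b = 8 (b = 3 + 5 = 8)
I(k, S) = k²
m(x, J) = -32 + 9*x (m(x, J) = (-4 + x)*8 + x = (-32 + 8*x) + x = -32 + 9*x)
t(a, p) = √(p + p²) (t(a, p) = √(p² + p) = √(p + p²))
t(-6, m(-10, 6))/(-47) = √((-32 + 9*(-10))*(1 + (-32 + 9*(-10))))/(-47) = √((-32 - 90)*(1 + (-32 - 90)))*(-1/47) = √(-122*(1 - 122))*(-1/47) = √(-122*(-121))*(-1/47) = √14762*(-1/47) = (11*√122)*(-1/47) = -11*√122/47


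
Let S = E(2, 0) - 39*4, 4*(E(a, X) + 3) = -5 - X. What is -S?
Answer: 641/4 ≈ 160.25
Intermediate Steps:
E(a, X) = -17/4 - X/4 (E(a, X) = -3 + (-5 - X)/4 = -3 + (-5/4 - X/4) = -17/4 - X/4)
S = -641/4 (S = (-17/4 - ¼*0) - 39*4 = (-17/4 + 0) - 156 = -17/4 - 156 = -641/4 ≈ -160.25)
-S = -1*(-641/4) = 641/4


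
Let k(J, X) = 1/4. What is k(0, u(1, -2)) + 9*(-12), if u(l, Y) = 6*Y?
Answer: -431/4 ≈ -107.75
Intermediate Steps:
k(J, X) = ¼
k(0, u(1, -2)) + 9*(-12) = ¼ + 9*(-12) = ¼ - 108 = -431/4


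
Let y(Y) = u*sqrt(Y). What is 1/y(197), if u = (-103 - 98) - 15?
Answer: -sqrt(197)/42552 ≈ -0.00032985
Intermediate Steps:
u = -216 (u = -201 - 15 = -216)
y(Y) = -216*sqrt(Y)
1/y(197) = 1/(-216*sqrt(197)) = -sqrt(197)/42552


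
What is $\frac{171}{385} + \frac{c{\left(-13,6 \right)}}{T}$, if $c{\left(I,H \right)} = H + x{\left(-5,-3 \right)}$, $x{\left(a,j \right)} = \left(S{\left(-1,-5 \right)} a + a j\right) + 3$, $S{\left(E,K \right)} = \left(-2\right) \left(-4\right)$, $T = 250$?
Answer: $\frac{3659}{9625} \approx 0.38016$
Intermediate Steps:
$S{\left(E,K \right)} = 8$
$x{\left(a,j \right)} = 3 + 8 a + a j$ ($x{\left(a,j \right)} = \left(8 a + a j\right) + 3 = 3 + 8 a + a j$)
$c{\left(I,H \right)} = -22 + H$ ($c{\left(I,H \right)} = H + \left(3 + 8 \left(-5\right) - -15\right) = H + \left(3 - 40 + 15\right) = H - 22 = -22 + H$)
$\frac{171}{385} + \frac{c{\left(-13,6 \right)}}{T} = \frac{171}{385} + \frac{-22 + 6}{250} = 171 \cdot \frac{1}{385} - \frac{8}{125} = \frac{171}{385} - \frac{8}{125} = \frac{3659}{9625}$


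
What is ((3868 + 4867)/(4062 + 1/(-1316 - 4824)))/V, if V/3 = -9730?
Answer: -5363290/72801842001 ≈ -7.3670e-5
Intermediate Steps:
V = -29190 (V = 3*(-9730) = -29190)
((3868 + 4867)/(4062 + 1/(-1316 - 4824)))/V = ((3868 + 4867)/(4062 + 1/(-1316 - 4824)))/(-29190) = (8735/(4062 + 1/(-6140)))*(-1/29190) = (8735/(4062 - 1/6140))*(-1/29190) = (8735/(24940679/6140))*(-1/29190) = (8735*(6140/24940679))*(-1/29190) = (53632900/24940679)*(-1/29190) = -5363290/72801842001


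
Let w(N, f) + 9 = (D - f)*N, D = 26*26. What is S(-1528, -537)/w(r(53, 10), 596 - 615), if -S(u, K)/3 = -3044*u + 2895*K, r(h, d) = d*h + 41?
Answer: -9289851/396836 ≈ -23.410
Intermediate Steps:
r(h, d) = 41 + d*h
D = 676
S(u, K) = -8685*K + 9132*u (S(u, K) = -3*(-3044*u + 2895*K) = -8685*K + 9132*u)
w(N, f) = -9 + N*(676 - f) (w(N, f) = -9 + (676 - f)*N = -9 + N*(676 - f))
S(-1528, -537)/w(r(53, 10), 596 - 615) = (-8685*(-537) + 9132*(-1528))/(-9 + 676*(41 + 10*53) - (41 + 10*53)*(596 - 615)) = (4663845 - 13953696)/(-9 + 676*(41 + 530) - 1*(41 + 530)*(-19)) = -9289851/(-9 + 676*571 - 1*571*(-19)) = -9289851/(-9 + 385996 + 10849) = -9289851/396836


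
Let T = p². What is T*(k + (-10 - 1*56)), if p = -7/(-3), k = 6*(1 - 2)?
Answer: -392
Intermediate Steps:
k = -6 (k = 6*(-1) = -6)
p = 7/3 (p = -7*(-⅓) = 7/3 ≈ 2.3333)
T = 49/9 (T = (7/3)² = 49/9 ≈ 5.4444)
T*(k + (-10 - 1*56)) = 49*(-6 + (-10 - 1*56))/9 = 49*(-6 + (-10 - 56))/9 = 49*(-6 - 66)/9 = (49/9)*(-72) = -392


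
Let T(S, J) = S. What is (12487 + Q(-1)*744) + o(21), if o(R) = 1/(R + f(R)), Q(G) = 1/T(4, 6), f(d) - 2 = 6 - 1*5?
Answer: 304153/24 ≈ 12673.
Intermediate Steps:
f(d) = 3 (f(d) = 2 + (6 - 1*5) = 2 + (6 - 5) = 2 + 1 = 3)
Q(G) = 1/4
o(R) = 1/(3 + R) (o(R) = 1/(R + 3) = 1/(3 + R))
(12487 + Q(-1)*744) + o(21) = (12487 + (1/4)*744) + 1/(3 + 21) = (12487 + 186) + 1/24 = 12673 + 1/24 = 304153/24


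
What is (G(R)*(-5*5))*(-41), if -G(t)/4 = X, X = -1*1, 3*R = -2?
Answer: 4100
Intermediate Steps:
R = -⅔ (R = (⅓)*(-2) = -⅔ ≈ -0.66667)
X = -1
G(t) = 4 (G(t) = -4*(-1) = 4)
(G(R)*(-5*5))*(-41) = (4*(-5*5))*(-41) = (4*(-25))*(-41) = -100*(-41) = 4100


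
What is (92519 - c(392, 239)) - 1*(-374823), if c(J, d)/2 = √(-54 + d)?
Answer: 467342 - 2*√185 ≈ 4.6732e+5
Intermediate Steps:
c(J, d) = 2*√(-54 + d)
(92519 - c(392, 239)) - 1*(-374823) = (92519 - 2*√(-54 + 239)) - 1*(-374823) = (92519 - 2*√185) + 374823 = 467342 - 2*√185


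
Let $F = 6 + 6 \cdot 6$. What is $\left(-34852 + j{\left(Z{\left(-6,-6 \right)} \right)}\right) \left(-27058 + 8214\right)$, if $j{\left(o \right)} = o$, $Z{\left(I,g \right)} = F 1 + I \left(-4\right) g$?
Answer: $658673176$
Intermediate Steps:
$F = 42$ ($F = 6 + 36 = 42$)
$Z{\left(I,g \right)} = 42 - 4 I g$ ($Z{\left(I,g \right)} = 42 \cdot 1 + I \left(-4\right) g = 42 + - 4 I g = 42 - 4 I g$)
$\left(-34852 + j{\left(Z{\left(-6,-6 \right)} \right)}\right) \left(-27058 + 8214\right) = \left(-34852 + \left(42 - \left(-24\right) \left(-6\right)\right)\right) \left(-27058 + 8214\right) = \left(-34852 + \left(42 - 144\right)\right) \left(-18844\right) = \left(-34852 - 102\right) \left(-18844\right) = \left(-34954\right) \left(-18844\right) = 658673176$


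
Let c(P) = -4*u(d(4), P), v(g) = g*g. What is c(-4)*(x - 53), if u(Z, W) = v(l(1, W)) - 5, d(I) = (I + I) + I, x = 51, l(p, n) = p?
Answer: -32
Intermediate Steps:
v(g) = g²
d(I) = 3*I (d(I) = 2*I + I = 3*I)
u(Z, W) = -4 (u(Z, W) = 1² - 5 = 1 - 5 = -4)
c(P) = 16 (c(P) = -4*(-4) = 16)
c(-4)*(x - 53) = 16*(51 - 53) = 16*(-2) = -32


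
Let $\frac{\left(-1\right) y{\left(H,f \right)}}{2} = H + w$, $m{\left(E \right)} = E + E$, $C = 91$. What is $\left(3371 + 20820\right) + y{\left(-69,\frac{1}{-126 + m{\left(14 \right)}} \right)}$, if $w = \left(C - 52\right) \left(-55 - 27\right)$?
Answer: $30725$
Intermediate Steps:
$m{\left(E \right)} = 2 E$
$w = -3198$ ($w = \left(91 - 52\right) \left(-55 - 27\right) = 39 \left(-82\right) = -3198$)
$y{\left(H,f \right)} = 6396 - 2 H$ ($y{\left(H,f \right)} = - 2 \left(H - 3198\right) = - 2 \left(-3198 + H\right) = 6396 - 2 H$)
$\left(3371 + 20820\right) + y{\left(-69,\frac{1}{-126 + m{\left(14 \right)}} \right)} = \left(3371 + 20820\right) + \left(6396 - -138\right) = 24191 + \left(6396 + 138\right) = 24191 + 6534 = 30725$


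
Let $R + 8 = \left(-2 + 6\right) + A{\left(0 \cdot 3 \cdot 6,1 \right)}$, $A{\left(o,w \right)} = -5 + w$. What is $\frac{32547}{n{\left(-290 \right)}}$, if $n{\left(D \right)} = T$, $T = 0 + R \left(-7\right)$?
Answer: $\frac{32547}{56} \approx 581.2$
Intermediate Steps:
$R = -8$ ($R = -8 + \left(\left(-2 + 6\right) + \left(-5 + 1\right)\right) = -8 + \left(4 - 4\right) = -8 + 0 = -8$)
$T = 56$ ($T = 0 - -56 = 0 + 56 = 56$)
$n{\left(D \right)} = 56$
$\frac{32547}{n{\left(-290 \right)}} = \frac{32547}{56}$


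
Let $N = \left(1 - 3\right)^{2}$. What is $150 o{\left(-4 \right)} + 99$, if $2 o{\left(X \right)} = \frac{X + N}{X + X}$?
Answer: $99$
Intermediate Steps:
$N = 4$ ($N = \left(-2\right)^{2} = 4$)
$o{\left(X \right)} = \frac{4 + X}{4 X}$ ($o{\left(X \right)} = \frac{\left(X + 4\right) \frac{1}{X + X}}{2} = \frac{\left(4 + X\right) \frac{1}{2 X}}{2} = \frac{\frac{1}{2} \frac{1}{X} \left(4 + X\right)}{2} = \frac{4 + X}{4 X}$)
$150 o{\left(-4 \right)} + 99 = 150 \frac{4 - 4}{4 \left(-4\right)} + 99 = 150 \cdot \frac{1}{4} \left(- \frac{1}{4}\right) 0 + 99 = 150 \cdot 0 + 99 = 0 + 99 = 99$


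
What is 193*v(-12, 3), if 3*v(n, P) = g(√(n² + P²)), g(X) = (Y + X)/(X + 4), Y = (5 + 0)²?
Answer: 10229/411 + 4053*√17/137 ≈ 146.87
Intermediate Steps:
Y = 25 (Y = 5² = 25)
g(X) = (25 + X)/(4 + X) (g(X) = (25 + X)/(X + 4) = (25 + X)/(4 + X))
v(n, P) = (25 + √(P² + n²))/(3*(4 + √(P² + n²))) (v(n, P) = ((25 + √(n² + P²))/(4 + √(n² + P²)))/3 = ((25 + √(P² + n²))/(4 + √(P² + n²)))/3 = (25 + √(P² + n²))/(3*(4 + √(P² + n²))))
193*v(-12, 3) = 193*((25 + √(3² + (-12)²))/(3*(4 + √(3² + (-12)²)))) = 193*((25 + √(9 + 144))/(3*(4 + √(9 + 144)))) = 193*((25 + √153)/(3*(4 + √153))) = 193*((25 + 3*√17)/(3*(4 + 3*√17))) = 193*(25 + 3*√17)/(3*(4 + 3*√17))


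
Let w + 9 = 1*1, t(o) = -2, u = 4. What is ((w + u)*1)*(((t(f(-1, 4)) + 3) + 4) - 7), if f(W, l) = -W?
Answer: 8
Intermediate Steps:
w = -8 (w = -9 + 1*1 = -9 + 1 = -8)
((w + u)*1)*(((t(f(-1, 4)) + 3) + 4) - 7) = ((-8 + 4)*1)*(((-2 + 3) + 4) - 7) = (-4*1)*((1 + 4) - 7) = -4*(5 - 7) = -4*(-2) = 8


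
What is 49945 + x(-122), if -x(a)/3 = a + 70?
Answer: 50101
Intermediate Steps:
x(a) = -210 - 3*a (x(a) = -3*(a + 70) = -3*(70 + a) = -210 - 3*a)
49945 + x(-122) = 49945 + (-210 - 3*(-122)) = 49945 + (-210 + 366) = 49945 + 156 = 50101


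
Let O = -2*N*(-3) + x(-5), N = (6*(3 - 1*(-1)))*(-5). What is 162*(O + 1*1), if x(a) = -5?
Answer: -117288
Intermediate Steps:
N = -120 (N = (6*(3 + 1))*(-5) = (6*4)*(-5) = 24*(-5) = -120)
O = -725 (O = -(-240)*(-3) - 5 = -2*360 - 5 = -720 - 5 = -725)
162*(O + 1*1) = 162*(-725 + 1*1) = 162*(-725 + 1) = 162*(-724) = -117288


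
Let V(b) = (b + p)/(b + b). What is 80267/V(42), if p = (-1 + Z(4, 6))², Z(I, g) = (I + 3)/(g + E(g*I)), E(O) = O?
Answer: 6068185200/38329 ≈ 1.5832e+5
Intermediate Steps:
Z(I, g) = (3 + I)/(g + I*g) (Z(I, g) = (I + 3)/(g + g*I) = (3 + I)/(g + I*g))
p = 529/900 (p = (-1 + (3 + 4)/(6*(1 + 4)))² = (-1 + (⅙)*7/5)² = (-1 + (⅙)*(⅕)*7)² = (-1 + 7/30)² = (-23/30)² = 529/900 ≈ 0.58778)
V(b) = (529/900 + b)/(2*b) (V(b) = (b + 529/900)/(b + b) = (529/900 + b)/((2*b)) = (529/900 + b)*(1/(2*b)) = (529/900 + b)/(2*b))
80267/V(42) = 80267/(((1/1800)*(529 + 900*42)/42)) = 80267/(((1/1800)*(1/42)*(529 + 37800))) = 80267/(((1/1800)*(1/42)*38329)) = 80267/(38329/75600) = 80267*(75600/38329) = 6068185200/38329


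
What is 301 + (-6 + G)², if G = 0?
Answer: 337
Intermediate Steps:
301 + (-6 + G)² = 301 + (-6 + 0)² = 301 + (-6)² = 301 + 36 = 337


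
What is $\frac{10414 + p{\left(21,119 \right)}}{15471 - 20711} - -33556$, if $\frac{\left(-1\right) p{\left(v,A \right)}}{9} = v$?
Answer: $\frac{35164643}{1048} \approx 33554.0$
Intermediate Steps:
$p{\left(v,A \right)} = - 9 v$
$\frac{10414 + p{\left(21,119 \right)}}{15471 - 20711} - -33556 = \frac{10414 - 189}{15471 - 20711} - -33556 = \frac{10414 - 189}{-5240} + 33556 = 10225 \left(- \frac{1}{5240}\right) + 33556 = - \frac{2045}{1048} + 33556 = \frac{35164643}{1048}$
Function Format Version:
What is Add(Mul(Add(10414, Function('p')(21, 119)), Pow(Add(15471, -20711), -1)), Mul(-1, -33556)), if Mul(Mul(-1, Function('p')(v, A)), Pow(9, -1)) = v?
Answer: Rational(35164643, 1048) ≈ 33554.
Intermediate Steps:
Function('p')(v, A) = Mul(-9, v)
Add(Mul(Add(10414, Function('p')(21, 119)), Pow(Add(15471, -20711), -1)), Mul(-1, -33556)) = Add(Mul(Add(10414, Mul(-9, 21)), Pow(Add(15471, -20711), -1)), Mul(-1, -33556)) = Add(Mul(Add(10414, -189), Pow(-5240, -1)), 33556) = Add(Mul(10225, Rational(-1, 5240)), 33556) = Add(Rational(-2045, 1048), 33556) = Rational(35164643, 1048)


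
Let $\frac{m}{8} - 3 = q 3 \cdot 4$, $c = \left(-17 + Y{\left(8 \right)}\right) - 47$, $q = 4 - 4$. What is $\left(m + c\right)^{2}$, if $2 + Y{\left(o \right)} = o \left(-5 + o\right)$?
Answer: $324$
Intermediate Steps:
$q = 0$
$Y{\left(o \right)} = -2 + o \left(-5 + o\right)$
$c = -42$ ($c = \left(-17 - \left(42 - 64\right)\right) - 47 = \left(-17 - -22\right) - 47 = \left(-17 + 22\right) - 47 = 5 - 47 = -42$)
$m = 24$ ($m = 24 + 8 \cdot 0 \cdot 3 \cdot 4 = 24 + 8 \cdot 0 \cdot 4 = 24 + 8 \cdot 0 = 24 + 0 = 24$)
$\left(m + c\right)^{2} = \left(24 - 42\right)^{2} = \left(-18\right)^{2} = 324$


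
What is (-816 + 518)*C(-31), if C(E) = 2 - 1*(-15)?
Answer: -5066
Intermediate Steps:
C(E) = 17 (C(E) = 2 + 15 = 17)
(-816 + 518)*C(-31) = (-816 + 518)*17 = -298*17 = -5066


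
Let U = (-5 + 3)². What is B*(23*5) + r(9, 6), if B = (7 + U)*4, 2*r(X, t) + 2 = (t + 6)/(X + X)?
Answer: 15178/3 ≈ 5059.3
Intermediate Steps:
r(X, t) = -1 + (6 + t)/(4*X) (r(X, t) = -1 + ((t + 6)/(X + X))/2 = -1 + ((6 + t)/((2*X)))/2 = -1 + ((6 + t)*(1/(2*X)))/2 = -1 + ((6 + t)/(2*X))/2 = -1 + (6 + t)/(4*X))
U = 4 (U = (-2)² = 4)
B = 44 (B = (7 + 4)*4 = 11*4 = 44)
B*(23*5) + r(9, 6) = 44*(23*5) + (¼)*(6 + 6 - 4*9)/9 = 44*115 + (¼)*(⅑)*(6 + 6 - 36) = 5060 + (¼)*(⅑)*(-24) = 5060 - ⅔ = 15178/3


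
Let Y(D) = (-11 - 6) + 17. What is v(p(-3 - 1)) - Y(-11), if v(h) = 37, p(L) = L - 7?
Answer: 37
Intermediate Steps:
p(L) = -7 + L
Y(D) = 0 (Y(D) = -17 + 17 = 0)
v(p(-3 - 1)) - Y(-11) = 37 - 1*0 = 37 + 0 = 37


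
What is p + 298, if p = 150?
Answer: 448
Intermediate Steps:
p + 298 = 150 + 298 = 448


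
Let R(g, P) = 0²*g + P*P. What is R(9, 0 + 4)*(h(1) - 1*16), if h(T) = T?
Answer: -240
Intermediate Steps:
R(g, P) = P² (R(g, P) = 0*g + P² = 0 + P² = P²)
R(9, 0 + 4)*(h(1) - 1*16) = (0 + 4)²*(1 - 1*16) = 4²*(1 - 16) = 16*(-15) = -240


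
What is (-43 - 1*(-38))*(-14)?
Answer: 70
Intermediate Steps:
(-43 - 1*(-38))*(-14) = (-43 + 38)*(-14) = -5*(-14) = 70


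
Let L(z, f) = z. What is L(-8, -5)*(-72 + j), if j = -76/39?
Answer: 23072/39 ≈ 591.59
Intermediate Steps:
j = -76/39 (j = -76*1/39 = -76/39 ≈ -1.9487)
L(-8, -5)*(-72 + j) = -8*(-72 - 76/39) = -8*(-2884/39) = 23072/39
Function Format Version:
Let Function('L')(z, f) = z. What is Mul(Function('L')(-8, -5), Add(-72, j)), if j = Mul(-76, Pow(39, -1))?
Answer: Rational(23072, 39) ≈ 591.59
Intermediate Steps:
j = Rational(-76, 39) (j = Mul(-76, Rational(1, 39)) = Rational(-76, 39) ≈ -1.9487)
Mul(Function('L')(-8, -5), Add(-72, j)) = Mul(-8, Add(-72, Rational(-76, 39))) = Mul(-8, Rational(-2884, 39)) = Rational(23072, 39)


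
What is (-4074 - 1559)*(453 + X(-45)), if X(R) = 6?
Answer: -2585547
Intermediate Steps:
(-4074 - 1559)*(453 + X(-45)) = (-4074 - 1559)*(453 + 6) = -5633*459 = -2585547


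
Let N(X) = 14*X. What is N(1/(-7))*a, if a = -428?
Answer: 856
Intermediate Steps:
N(1/(-7))*a = (14/(-7))*(-428) = (14*(-⅐))*(-428) = -2*(-428) = 856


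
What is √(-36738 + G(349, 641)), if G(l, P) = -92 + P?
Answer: 3*I*√4021 ≈ 190.23*I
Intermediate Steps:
√(-36738 + G(349, 641)) = √(-36738 + (-92 + 641)) = √(-36738 + 549) = √(-36189) = 3*I*√4021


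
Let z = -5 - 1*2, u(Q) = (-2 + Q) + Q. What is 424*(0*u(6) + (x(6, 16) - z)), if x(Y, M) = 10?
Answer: 7208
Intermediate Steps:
u(Q) = -2 + 2*Q
z = -7 (z = -5 - 2 = -7)
424*(0*u(6) + (x(6, 16) - z)) = 424*(0*(-2 + 2*6) + (10 - 1*(-7))) = 424*(0*(-2 + 12) + (10 + 7)) = 424*(0*10 + 17) = 424*(0 + 17) = 424*17 = 7208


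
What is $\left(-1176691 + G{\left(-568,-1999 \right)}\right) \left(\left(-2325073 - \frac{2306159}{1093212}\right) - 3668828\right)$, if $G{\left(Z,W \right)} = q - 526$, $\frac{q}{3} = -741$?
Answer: $\frac{1932101642867581060}{273303} \approx 7.0694 \cdot 10^{12}$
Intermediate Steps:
$q = -2223$ ($q = 3 \left(-741\right) = -2223$)
$G{\left(Z,W \right)} = -2749$ ($G{\left(Z,W \right)} = -2223 - 526 = -2749$)
$\left(-1176691 + G{\left(-568,-1999 \right)}\right) \left(\left(-2325073 - \frac{2306159}{1093212}\right) - 3668828\right) = \left(-1176691 - 2749\right) \left(\left(-2325073 - \frac{2306159}{1093212}\right) - 3668828\right) = - 1179440 \left(\left(-2325073 - 2306159 \cdot \frac{1}{1093212}\right) - 3668828\right) = - 1179440 \left(\left(-2325073 - \frac{2306159}{1093212}\right) - 3668828\right) = - 1179440 \left(- \frac{2541800010635}{1093212} - 3668828\right) = \left(-1179440\right) \left(- \frac{6552606806171}{1093212}\right) = \frac{1932101642867581060}{273303}$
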